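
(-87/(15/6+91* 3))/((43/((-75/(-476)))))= -225/194446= -0.00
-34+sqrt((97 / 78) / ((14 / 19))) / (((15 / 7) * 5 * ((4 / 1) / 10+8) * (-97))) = -34 - sqrt(503139) / 4766580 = -34.00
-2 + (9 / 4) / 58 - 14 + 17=241 / 232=1.04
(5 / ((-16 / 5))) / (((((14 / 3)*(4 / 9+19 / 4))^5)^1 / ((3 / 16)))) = -1076168025 / 30745971462444392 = -0.00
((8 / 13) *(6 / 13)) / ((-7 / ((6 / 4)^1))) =-72 / 1183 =-0.06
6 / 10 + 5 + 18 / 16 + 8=589 / 40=14.72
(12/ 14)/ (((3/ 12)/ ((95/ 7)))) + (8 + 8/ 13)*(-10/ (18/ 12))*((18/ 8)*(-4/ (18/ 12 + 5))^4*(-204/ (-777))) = 28046788200/ 673154209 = 41.66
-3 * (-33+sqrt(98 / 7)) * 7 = 693 -21 * sqrt(14) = 614.43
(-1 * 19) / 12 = -19 / 12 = -1.58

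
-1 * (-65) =65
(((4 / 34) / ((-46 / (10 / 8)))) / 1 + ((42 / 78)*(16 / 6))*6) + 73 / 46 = 207369 / 20332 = 10.20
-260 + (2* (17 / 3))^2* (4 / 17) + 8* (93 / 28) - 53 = -256.21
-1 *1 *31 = -31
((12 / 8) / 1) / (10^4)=3 / 20000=0.00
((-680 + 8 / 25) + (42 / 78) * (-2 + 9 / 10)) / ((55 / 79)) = -34931983 / 35750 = -977.12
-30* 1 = -30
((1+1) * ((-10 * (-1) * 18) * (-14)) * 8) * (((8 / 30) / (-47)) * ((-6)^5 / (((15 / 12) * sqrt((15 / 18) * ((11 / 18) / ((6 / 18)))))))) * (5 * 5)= -2006581248 * sqrt(55) / 517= -28783761.73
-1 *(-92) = 92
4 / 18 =2 / 9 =0.22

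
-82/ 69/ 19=-82/ 1311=-0.06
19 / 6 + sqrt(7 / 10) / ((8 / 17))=17 *sqrt(70) / 80 + 19 / 6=4.94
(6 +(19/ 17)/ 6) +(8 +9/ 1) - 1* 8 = 1549/ 102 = 15.19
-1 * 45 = -45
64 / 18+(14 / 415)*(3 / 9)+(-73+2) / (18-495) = 245177 / 65985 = 3.72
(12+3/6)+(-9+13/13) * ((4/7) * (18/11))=773/154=5.02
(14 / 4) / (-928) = -7 / 1856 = -0.00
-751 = -751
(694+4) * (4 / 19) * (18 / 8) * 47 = 295254 / 19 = 15539.68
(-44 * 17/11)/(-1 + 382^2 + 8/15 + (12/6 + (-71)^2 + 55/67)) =-0.00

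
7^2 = 49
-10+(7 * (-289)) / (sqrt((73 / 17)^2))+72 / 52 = -455259 / 949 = -479.72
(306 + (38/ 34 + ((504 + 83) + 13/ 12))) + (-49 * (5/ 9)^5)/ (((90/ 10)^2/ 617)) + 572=470770710307/ 325241892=1447.45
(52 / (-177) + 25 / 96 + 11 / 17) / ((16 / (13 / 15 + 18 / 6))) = 571213 / 3851520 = 0.15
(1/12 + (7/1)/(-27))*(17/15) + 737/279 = 122647/50220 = 2.44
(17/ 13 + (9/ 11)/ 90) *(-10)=-1883/ 143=-13.17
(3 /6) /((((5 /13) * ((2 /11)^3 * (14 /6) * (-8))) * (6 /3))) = -51909 /8960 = -5.79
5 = 5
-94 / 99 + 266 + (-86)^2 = 758444 / 99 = 7661.05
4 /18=2 /9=0.22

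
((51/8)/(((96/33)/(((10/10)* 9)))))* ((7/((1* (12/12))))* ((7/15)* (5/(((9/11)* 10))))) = 100793/2560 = 39.37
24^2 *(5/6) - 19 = 461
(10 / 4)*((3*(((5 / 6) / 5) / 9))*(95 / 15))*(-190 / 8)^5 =-6646881.24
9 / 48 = 3 / 16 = 0.19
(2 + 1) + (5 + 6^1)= 14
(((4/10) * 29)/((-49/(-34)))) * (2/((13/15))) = 11832/637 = 18.57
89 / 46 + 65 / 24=2563 / 552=4.64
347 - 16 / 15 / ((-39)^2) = 7916789 / 22815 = 347.00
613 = 613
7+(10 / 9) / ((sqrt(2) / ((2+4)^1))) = 10 * sqrt(2) / 3+7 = 11.71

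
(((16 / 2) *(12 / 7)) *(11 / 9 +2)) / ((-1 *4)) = -11.05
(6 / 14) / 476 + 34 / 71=0.48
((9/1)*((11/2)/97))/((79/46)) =2277/7663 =0.30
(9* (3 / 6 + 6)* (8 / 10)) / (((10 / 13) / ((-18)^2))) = 492804 / 25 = 19712.16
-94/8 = -47/4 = -11.75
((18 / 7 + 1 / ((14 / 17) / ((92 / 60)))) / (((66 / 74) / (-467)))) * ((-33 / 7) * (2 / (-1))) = -328301 / 15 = -21886.73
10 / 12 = 5 / 6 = 0.83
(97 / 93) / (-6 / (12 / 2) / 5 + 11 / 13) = 6305 / 3906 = 1.61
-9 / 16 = -0.56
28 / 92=7 / 23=0.30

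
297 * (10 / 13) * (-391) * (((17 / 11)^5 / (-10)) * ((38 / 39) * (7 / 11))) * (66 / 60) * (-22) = -1329062824278 / 1124695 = -1181709.55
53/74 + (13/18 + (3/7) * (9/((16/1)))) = 1.68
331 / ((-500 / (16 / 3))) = -3.53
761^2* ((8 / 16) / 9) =579121 / 18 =32173.39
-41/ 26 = -1.58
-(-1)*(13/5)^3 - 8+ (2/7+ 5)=13004/875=14.86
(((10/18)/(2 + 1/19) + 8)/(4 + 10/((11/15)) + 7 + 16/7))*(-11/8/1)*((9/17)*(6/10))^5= -435576306627/318864385775000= -0.00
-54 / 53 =-1.02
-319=-319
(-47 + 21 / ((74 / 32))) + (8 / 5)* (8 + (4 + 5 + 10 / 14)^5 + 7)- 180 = 429761385003 / 3109295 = 138218.27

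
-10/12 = -5/6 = -0.83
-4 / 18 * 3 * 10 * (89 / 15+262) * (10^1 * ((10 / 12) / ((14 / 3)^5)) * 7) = -904275 / 19208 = -47.08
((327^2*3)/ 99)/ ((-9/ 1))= -11881/ 33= -360.03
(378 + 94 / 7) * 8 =21920 / 7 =3131.43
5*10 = 50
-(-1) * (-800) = -800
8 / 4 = 2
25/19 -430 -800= -23345/19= -1228.68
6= 6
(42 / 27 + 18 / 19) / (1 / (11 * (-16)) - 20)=-0.13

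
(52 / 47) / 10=26 / 235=0.11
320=320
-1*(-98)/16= 49/8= 6.12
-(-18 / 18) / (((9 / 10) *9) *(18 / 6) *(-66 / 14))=-70 / 8019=-0.01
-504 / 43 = -11.72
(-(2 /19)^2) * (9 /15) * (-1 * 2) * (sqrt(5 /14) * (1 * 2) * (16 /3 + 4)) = 32 * sqrt(70) /1805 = 0.15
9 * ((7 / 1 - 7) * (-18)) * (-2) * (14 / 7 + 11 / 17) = 0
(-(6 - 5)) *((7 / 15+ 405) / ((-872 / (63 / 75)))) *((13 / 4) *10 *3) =830193 / 21800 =38.08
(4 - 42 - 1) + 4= -35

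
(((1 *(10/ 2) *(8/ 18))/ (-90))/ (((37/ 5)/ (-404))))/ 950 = 404/ 284715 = 0.00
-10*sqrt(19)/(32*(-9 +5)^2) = -0.09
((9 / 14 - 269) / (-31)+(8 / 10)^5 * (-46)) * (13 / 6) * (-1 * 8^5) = 308927537152 / 678125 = 455561.35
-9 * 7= -63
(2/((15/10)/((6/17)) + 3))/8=1/29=0.03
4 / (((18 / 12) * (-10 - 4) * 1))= -4 / 21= -0.19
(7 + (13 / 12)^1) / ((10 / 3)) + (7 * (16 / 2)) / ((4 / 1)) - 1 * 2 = 577 / 40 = 14.42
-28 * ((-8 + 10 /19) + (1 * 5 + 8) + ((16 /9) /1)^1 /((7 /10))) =-225.85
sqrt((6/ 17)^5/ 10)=36*sqrt(255)/ 24565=0.02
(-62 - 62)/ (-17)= 124/ 17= 7.29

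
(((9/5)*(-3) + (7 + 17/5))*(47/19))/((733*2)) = 235/27854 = 0.01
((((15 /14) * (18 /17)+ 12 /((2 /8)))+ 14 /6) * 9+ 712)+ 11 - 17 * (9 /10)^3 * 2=69104733 /59500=1161.42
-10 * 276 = -2760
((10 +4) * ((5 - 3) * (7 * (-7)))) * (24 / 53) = -32928 / 53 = -621.28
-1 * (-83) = 83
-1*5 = -5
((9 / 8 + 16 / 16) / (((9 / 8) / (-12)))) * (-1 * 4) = 272 / 3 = 90.67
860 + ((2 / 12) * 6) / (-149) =128139 / 149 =859.99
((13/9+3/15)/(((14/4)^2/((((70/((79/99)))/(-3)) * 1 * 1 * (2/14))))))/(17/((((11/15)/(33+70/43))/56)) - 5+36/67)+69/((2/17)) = 19404257115978853/33084838071138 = 586.50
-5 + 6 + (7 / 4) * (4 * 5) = 36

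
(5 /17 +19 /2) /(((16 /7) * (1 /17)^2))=39627 /32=1238.34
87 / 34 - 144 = -4809 / 34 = -141.44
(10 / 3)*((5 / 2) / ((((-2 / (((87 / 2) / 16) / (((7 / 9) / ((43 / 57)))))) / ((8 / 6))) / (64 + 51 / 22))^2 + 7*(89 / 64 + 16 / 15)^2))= 25421707108830720000 / 128943118202508412943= 0.20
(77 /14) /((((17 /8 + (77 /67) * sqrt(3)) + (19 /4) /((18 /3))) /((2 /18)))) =493790 /1259013-64856 * sqrt(3) /419671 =0.12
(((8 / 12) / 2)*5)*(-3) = -5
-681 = -681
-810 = -810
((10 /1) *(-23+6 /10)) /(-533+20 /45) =2016 /4793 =0.42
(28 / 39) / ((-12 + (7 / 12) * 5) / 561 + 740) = 8976 / 9251489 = 0.00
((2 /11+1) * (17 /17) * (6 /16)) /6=13 /176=0.07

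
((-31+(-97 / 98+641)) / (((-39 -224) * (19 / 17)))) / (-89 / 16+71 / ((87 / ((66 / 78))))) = 0.43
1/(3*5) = 1/15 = 0.07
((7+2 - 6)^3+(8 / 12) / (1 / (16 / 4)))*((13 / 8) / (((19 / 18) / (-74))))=-128427 / 38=-3379.66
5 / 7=0.71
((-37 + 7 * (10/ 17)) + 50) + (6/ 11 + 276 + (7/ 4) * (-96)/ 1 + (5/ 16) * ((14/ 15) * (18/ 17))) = 94227/ 748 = 125.97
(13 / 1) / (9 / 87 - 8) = -377 / 229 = -1.65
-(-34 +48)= -14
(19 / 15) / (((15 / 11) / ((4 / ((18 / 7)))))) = 2926 / 2025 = 1.44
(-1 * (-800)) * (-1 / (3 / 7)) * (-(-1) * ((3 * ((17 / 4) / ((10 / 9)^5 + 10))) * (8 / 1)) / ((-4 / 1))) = 281073240 / 69049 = 4070.63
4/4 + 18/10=14/5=2.80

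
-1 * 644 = -644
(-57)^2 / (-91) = -3249 / 91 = -35.70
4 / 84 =1 / 21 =0.05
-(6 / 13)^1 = -0.46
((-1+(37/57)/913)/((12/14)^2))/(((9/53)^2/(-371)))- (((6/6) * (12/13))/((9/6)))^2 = 112195591695163/6411503241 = 17499.11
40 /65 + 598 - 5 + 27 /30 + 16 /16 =77417 /130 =595.52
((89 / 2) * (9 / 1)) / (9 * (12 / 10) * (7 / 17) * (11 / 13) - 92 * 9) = -98345 / 202396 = -0.49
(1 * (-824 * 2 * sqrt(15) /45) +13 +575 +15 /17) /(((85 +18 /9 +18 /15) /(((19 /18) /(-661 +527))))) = -317015 /6027588 +7828 * sqrt(15) /2393307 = -0.04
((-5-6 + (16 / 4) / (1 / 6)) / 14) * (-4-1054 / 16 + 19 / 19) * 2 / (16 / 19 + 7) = -136097 / 8344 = -16.31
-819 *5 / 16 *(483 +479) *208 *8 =-409696560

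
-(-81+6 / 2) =78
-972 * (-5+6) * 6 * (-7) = 40824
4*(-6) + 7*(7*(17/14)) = 71/2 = 35.50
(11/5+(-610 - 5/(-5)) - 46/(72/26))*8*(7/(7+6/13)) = -20422948/4365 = -4678.80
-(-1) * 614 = 614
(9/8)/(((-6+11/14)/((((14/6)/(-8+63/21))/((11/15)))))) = 441/3212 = 0.14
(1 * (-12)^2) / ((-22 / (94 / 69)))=-2256 / 253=-8.92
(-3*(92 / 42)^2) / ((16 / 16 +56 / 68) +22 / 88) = -143888 / 20727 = -6.94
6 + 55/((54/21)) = 27.39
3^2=9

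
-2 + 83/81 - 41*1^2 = -3400/81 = -41.98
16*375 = 6000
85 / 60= 17 / 12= 1.42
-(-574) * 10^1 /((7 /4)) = 3280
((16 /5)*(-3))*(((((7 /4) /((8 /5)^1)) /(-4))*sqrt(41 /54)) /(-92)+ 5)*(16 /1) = -768 - 7*sqrt(246) /276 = -768.40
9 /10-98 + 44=-531 /10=-53.10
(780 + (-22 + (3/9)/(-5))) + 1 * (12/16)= 45521/60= 758.68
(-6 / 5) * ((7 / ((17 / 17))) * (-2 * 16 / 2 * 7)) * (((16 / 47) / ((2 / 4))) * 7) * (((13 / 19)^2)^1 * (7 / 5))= 1246522368 / 424175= 2938.70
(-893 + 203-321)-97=-1108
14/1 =14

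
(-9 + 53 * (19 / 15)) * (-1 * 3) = -872 / 5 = -174.40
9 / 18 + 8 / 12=7 / 6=1.17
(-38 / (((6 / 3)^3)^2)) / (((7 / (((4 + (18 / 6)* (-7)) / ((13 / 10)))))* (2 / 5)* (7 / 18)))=72675 / 10192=7.13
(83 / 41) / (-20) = -0.10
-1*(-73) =73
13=13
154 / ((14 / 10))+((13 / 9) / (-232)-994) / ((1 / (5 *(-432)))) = 2147163.45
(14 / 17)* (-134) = -1876 / 17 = -110.35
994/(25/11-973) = -5467/5339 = -1.02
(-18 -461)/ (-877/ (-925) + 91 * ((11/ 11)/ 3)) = -1329225/ 86806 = -15.31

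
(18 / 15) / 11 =6 / 55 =0.11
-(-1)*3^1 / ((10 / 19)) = 57 / 10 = 5.70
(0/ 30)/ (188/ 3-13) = 0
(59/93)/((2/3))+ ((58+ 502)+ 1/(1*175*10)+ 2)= 15270078/27125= 562.95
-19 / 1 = -19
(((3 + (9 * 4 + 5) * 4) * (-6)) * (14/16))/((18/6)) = -292.25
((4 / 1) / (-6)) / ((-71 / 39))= 26 / 71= 0.37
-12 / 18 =-2 / 3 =-0.67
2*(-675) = -1350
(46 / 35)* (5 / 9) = 46 / 63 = 0.73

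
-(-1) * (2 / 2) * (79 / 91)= 79 / 91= 0.87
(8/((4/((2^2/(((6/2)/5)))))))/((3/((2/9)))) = 80/81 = 0.99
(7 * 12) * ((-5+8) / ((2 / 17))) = 2142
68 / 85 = 4 / 5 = 0.80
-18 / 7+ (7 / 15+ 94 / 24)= 761 / 420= 1.81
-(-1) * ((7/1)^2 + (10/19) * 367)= 4601/19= 242.16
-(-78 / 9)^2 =-676 / 9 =-75.11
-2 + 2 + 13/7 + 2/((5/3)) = 107/35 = 3.06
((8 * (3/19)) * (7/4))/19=42/361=0.12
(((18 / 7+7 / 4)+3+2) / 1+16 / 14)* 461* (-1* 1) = -4824.04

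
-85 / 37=-2.30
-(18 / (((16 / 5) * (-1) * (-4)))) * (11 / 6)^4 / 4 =-3.97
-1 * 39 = -39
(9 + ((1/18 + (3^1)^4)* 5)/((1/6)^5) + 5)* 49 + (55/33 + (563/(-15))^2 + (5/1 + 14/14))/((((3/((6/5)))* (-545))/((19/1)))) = 94679514343378/613125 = 154421226.25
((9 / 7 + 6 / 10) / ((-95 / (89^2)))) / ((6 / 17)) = -1481227 / 3325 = -445.48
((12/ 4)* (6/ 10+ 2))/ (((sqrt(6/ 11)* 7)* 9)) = 0.17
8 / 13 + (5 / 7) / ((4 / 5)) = 1.51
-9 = -9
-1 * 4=-4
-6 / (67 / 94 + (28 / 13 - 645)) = 7332 / 784687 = 0.01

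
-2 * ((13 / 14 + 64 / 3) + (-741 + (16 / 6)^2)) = 89665 / 63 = 1423.25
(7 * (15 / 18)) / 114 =35 / 684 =0.05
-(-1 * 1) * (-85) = -85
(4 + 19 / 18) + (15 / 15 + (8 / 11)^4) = 1669597 / 263538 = 6.34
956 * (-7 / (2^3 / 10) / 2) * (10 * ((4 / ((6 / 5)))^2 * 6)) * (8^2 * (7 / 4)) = -312293333.33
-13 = -13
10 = 10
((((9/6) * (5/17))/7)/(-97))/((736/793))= -11895/16991296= -0.00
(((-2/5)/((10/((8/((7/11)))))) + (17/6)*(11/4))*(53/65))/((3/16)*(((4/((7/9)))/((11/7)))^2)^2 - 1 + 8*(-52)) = -23754861449/1580770737000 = -0.02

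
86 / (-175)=-86 / 175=-0.49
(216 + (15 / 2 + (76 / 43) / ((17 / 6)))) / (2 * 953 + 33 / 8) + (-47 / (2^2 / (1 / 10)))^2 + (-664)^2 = 7880010017729099 / 17872657600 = 440897.50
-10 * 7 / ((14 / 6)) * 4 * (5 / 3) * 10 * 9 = -18000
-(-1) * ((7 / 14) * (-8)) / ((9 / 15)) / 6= -10 / 9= -1.11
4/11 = 0.36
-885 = -885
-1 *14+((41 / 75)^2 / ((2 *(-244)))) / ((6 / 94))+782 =6324400993 / 8235000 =767.99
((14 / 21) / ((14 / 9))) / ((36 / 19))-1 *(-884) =884.23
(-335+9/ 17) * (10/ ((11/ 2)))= -113720/ 187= -608.13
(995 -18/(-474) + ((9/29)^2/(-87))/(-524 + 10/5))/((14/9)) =1000763009397/1564505572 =639.67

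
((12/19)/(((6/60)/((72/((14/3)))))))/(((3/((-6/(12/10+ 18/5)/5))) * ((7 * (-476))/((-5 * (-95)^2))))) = -641250/5831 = -109.97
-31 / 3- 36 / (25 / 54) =-6607 / 75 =-88.09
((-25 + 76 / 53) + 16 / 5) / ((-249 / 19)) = 34181 / 21995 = 1.55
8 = 8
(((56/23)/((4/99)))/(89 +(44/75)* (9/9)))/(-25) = -4158/154537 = -0.03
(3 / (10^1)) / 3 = 1 / 10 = 0.10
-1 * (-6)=6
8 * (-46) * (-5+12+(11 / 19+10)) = -122912 / 19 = -6469.05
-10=-10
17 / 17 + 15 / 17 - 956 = -16220 / 17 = -954.12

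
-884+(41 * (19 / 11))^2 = 499877 / 121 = 4131.21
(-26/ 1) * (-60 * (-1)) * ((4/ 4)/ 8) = -195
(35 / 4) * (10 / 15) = 35 / 6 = 5.83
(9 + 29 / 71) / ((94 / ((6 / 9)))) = 668 / 10011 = 0.07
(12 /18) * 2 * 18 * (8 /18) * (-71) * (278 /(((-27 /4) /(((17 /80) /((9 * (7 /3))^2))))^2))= -0.00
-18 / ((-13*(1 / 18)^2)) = 5832 / 13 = 448.62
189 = 189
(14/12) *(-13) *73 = -6643/6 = -1107.17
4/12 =1/3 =0.33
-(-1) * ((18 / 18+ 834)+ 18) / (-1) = -853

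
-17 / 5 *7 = -119 / 5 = -23.80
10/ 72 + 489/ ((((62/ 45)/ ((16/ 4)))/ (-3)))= -4258.89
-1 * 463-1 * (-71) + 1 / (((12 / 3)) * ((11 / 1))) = -17247 / 44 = -391.98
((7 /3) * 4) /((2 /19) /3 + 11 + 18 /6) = 133 /200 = 0.66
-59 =-59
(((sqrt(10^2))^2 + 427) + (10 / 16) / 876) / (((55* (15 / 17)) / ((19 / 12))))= 1192910383 / 69379200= 17.19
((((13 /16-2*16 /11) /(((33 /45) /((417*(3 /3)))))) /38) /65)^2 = 213092101161 /914670355456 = 0.23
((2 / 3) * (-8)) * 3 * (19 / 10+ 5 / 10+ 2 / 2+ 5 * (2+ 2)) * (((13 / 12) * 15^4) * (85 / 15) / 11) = -116356500 / 11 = -10577863.64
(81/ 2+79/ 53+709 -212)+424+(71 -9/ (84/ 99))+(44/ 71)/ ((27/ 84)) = 972278227/ 948276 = 1025.31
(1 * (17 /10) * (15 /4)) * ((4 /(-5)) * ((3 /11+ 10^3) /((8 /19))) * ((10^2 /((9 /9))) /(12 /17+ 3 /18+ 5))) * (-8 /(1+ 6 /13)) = 7440888780 /6589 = 1129289.54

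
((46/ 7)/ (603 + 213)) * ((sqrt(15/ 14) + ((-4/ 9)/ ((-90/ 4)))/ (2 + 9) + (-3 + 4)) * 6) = 102649/ 2120580 + 23 * sqrt(210)/ 6664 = 0.10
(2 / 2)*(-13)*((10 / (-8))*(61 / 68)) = 3965 / 272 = 14.58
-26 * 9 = -234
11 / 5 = 2.20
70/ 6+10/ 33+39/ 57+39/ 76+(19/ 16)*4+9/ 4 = 20.17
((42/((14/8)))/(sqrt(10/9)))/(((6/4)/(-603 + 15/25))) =-72288 * sqrt(10)/25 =-9143.79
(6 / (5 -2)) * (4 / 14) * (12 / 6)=8 / 7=1.14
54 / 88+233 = 10279 / 44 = 233.61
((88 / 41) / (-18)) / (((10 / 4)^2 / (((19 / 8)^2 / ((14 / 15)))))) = -3971 / 34440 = -0.12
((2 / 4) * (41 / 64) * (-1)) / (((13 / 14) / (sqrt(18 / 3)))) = -287 * sqrt(6) / 832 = -0.84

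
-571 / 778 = -0.73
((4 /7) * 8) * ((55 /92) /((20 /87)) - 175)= -126886 /161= -788.11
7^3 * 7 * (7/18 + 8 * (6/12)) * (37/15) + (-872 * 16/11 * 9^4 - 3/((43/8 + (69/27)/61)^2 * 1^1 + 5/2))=-8295740.86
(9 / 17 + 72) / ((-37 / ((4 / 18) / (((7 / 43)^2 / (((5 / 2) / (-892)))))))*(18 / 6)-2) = 11399085 / 741978634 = 0.02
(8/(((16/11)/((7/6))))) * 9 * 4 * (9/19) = 2079/19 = 109.42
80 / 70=8 / 7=1.14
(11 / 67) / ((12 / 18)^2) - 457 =-122377 / 268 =-456.63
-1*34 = -34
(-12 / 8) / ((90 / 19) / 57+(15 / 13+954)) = -4693 / 2988618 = -0.00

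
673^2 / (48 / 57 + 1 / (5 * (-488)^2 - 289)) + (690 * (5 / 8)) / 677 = 27741959384801723 / 51579045820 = 537853.29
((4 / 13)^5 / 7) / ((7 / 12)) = 12288 / 18193357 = 0.00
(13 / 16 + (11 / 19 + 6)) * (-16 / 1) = -118.26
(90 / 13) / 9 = 10 / 13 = 0.77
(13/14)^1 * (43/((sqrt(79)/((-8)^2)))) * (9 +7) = 286208 * sqrt(79)/553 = 4600.13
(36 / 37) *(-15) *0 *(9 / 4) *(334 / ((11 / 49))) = 0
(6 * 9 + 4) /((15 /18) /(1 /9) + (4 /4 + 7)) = 116 /31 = 3.74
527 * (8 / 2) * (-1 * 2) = -4216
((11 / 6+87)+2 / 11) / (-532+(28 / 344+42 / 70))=-26875 / 160413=-0.17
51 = 51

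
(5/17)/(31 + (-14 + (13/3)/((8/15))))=40/3417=0.01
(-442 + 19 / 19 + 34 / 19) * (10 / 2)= -41725 / 19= -2196.05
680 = 680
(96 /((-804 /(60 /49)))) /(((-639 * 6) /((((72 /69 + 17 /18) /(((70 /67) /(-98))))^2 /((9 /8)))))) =1452193376 /1232122995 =1.18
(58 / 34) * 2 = 58 / 17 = 3.41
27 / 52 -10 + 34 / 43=-8.69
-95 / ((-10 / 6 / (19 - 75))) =-3192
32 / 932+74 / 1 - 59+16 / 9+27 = 91874 / 2097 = 43.81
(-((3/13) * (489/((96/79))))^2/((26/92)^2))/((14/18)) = -7105098160521/51181312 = -138822.12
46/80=23/40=0.58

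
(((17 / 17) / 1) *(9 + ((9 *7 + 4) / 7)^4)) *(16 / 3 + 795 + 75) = 52973588980 / 7203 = 7354378.59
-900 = -900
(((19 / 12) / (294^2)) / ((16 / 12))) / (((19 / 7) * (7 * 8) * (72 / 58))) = 29 / 398297088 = 0.00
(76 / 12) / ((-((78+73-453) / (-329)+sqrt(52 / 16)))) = 7551208 / 3126951-4113158*sqrt(13) / 3126951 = -2.33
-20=-20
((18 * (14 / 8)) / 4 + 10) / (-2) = -143 / 16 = -8.94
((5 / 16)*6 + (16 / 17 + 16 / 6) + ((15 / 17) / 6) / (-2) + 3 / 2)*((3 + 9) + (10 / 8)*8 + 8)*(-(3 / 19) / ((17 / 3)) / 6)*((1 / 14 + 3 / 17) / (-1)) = 2494815 / 10454864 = 0.24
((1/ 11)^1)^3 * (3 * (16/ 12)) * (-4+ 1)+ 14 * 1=18622/ 1331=13.99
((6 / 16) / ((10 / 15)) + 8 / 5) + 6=653 / 80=8.16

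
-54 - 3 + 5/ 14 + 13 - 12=-779/ 14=-55.64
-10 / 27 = -0.37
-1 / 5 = -0.20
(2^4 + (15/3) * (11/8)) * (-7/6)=-427/16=-26.69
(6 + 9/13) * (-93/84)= -2697/364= -7.41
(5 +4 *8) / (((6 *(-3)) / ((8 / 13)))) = -148 / 117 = -1.26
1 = 1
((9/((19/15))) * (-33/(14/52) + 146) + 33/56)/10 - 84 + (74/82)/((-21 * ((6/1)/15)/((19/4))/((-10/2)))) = -84730349/1308720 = -64.74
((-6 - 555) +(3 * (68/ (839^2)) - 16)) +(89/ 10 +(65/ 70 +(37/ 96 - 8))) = -1359468567361/ 2365174560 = -574.79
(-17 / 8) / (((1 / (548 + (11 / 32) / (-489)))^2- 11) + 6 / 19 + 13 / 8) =23750907046643627 / 101253829664354265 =0.23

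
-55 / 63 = -0.87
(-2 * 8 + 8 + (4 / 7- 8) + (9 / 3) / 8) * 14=-843 / 4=-210.75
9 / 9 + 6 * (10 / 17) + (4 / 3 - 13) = -364 / 51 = -7.14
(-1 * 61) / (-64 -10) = 61 / 74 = 0.82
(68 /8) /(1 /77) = 1309 /2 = 654.50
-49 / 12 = -4.08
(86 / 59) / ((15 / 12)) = 344 / 295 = 1.17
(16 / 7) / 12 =4 / 21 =0.19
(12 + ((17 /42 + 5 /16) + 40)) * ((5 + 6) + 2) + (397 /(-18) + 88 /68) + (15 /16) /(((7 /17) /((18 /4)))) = 23127037 /34272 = 674.81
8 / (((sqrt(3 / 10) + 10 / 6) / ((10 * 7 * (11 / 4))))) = 231000 / 223-13860 * sqrt(30) / 223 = 695.45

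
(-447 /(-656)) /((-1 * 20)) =-447 /13120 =-0.03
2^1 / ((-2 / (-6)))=6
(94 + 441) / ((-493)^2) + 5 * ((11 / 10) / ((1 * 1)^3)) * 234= 312804598 / 243049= 1287.00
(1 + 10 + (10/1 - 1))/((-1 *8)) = -5/2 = -2.50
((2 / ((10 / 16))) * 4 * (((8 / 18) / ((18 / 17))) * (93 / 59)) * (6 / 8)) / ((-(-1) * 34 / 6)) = 992 / 885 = 1.12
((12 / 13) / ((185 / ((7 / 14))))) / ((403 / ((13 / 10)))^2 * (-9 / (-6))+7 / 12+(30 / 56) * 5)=252 / 14560920985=0.00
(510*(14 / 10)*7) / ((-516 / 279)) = -232407 / 86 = -2702.41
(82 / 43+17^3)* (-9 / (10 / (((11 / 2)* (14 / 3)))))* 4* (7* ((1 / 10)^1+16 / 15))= -797389593 / 215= -3708788.80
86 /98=43 /49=0.88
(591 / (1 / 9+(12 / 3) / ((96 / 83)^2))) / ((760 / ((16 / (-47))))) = -2723328 / 31902425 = -0.09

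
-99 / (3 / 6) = -198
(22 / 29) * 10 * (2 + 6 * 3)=4400 / 29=151.72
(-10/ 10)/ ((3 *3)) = -1/ 9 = -0.11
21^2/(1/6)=2646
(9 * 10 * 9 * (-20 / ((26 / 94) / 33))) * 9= -17395061.54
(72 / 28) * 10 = 180 / 7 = 25.71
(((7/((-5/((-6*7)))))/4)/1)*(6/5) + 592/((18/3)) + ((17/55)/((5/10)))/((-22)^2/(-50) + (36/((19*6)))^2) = 243873104/2097975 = 116.24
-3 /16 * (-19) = 57 /16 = 3.56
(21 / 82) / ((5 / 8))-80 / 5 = -3196 / 205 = -15.59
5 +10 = 15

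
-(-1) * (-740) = -740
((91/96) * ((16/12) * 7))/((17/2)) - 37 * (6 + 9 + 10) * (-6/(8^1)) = 694.79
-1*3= -3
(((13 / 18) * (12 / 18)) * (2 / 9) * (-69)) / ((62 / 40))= -11960 / 2511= -4.76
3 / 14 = 0.21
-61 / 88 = -0.69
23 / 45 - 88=-3937 / 45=-87.49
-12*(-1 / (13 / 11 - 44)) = -44 / 157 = -0.28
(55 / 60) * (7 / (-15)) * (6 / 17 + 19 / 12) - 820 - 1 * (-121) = -5139539 / 7344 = -699.83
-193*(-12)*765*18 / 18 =1771740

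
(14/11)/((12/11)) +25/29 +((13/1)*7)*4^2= 253697/174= 1458.03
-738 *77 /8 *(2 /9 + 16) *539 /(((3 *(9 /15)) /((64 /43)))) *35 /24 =-86952935300 /1161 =-74894862.45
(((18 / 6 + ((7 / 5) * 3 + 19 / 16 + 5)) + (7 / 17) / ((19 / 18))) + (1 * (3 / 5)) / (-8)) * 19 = 70815 / 272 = 260.35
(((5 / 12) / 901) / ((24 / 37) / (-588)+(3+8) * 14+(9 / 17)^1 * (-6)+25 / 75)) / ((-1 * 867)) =-1813 / 513780520452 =-0.00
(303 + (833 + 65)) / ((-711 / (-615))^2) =50472025 / 56169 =898.57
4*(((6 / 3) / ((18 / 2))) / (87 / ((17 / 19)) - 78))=136 / 2943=0.05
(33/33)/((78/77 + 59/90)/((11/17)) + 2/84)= 38115/99193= 0.38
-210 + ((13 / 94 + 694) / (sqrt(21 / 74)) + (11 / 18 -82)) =-5245 / 18 + 65249 * sqrt(1554) / 1974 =1011.63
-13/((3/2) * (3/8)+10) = -16/13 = -1.23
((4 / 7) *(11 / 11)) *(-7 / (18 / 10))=-20 / 9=-2.22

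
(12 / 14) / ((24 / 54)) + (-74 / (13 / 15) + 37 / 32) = -239657 / 2912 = -82.30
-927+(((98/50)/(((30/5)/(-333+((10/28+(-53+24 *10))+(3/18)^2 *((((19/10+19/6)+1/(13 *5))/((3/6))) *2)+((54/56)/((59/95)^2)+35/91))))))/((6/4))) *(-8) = -933693565247/1374559875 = -679.27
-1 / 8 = -0.12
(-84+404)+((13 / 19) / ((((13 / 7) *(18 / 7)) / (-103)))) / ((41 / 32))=2162768 / 7011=308.48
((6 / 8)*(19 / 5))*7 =399 / 20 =19.95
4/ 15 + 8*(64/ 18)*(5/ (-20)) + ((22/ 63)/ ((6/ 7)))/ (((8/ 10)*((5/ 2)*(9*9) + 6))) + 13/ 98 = -18507437/ 2758455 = -6.71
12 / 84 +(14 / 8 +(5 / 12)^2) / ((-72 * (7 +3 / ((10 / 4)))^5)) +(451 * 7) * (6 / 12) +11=1589.64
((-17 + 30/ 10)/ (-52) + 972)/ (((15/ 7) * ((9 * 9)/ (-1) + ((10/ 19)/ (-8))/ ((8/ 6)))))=-26896856/ 4804605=-5.60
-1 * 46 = -46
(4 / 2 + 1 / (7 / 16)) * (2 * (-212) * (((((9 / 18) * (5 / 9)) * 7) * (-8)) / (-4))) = -21200 / 3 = -7066.67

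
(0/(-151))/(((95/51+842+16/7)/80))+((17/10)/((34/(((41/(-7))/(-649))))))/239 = 0.00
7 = 7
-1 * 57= -57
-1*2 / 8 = -1 / 4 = -0.25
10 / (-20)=-1 / 2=-0.50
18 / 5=3.60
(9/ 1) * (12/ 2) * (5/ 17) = 270/ 17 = 15.88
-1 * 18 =-18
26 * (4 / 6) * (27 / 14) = 234 / 7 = 33.43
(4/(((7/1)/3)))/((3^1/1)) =4/7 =0.57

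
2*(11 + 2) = 26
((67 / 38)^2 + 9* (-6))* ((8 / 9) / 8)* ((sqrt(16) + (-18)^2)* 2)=-12051868 / 3249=-3709.41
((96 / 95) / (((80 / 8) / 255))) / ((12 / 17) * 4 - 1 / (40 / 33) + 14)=332928 / 206701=1.61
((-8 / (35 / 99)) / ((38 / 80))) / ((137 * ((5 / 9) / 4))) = -228096 / 91105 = -2.50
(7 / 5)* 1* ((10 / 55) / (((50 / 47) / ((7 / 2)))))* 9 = 20727 / 2750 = 7.54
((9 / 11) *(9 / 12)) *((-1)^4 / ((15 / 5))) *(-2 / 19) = -9 / 418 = -0.02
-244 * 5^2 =-6100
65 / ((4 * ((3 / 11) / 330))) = 39325 / 2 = 19662.50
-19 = -19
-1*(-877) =877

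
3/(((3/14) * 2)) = 7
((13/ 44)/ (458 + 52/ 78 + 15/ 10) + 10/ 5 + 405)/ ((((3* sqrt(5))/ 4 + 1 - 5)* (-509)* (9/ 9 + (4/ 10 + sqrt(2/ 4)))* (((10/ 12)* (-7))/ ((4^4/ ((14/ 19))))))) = 206139374592/ (108211873* (-16 + 3* sqrt(5))* (5* sqrt(2) + 14)) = -9.73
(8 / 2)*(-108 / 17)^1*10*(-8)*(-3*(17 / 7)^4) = -509379840 / 2401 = -212153.20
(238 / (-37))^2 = 41.38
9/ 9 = 1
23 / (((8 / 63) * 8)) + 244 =17065 / 64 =266.64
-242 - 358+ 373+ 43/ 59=-13350/ 59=-226.27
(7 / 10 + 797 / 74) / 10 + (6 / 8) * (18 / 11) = 48317 / 20350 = 2.37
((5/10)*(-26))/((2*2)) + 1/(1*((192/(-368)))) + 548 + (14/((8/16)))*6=4265/6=710.83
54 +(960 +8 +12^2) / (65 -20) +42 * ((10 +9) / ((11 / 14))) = 541702 / 495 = 1094.35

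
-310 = -310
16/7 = 2.29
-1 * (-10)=10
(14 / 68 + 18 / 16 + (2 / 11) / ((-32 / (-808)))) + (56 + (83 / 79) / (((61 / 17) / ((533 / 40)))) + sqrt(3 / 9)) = sqrt(3) / 3 + 1186338053 / 18023060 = 66.40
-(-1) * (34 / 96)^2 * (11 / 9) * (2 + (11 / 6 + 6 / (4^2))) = 321079 / 497664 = 0.65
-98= -98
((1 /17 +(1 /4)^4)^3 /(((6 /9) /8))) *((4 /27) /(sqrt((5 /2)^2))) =2260713 /12879134720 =0.00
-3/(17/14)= -42/17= -2.47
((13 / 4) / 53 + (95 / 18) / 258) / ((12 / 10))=12580 / 184599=0.07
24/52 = 6/13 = 0.46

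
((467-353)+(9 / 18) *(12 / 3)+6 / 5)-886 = -768.80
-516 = -516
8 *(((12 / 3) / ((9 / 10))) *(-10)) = -3200 / 9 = -355.56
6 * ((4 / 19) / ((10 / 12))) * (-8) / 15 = -384 / 475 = -0.81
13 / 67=0.19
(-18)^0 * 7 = 7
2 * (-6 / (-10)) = 6 / 5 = 1.20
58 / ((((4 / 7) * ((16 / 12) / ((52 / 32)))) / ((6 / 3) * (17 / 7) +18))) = 5655 / 2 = 2827.50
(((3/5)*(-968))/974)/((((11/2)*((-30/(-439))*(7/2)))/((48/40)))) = -231792/426125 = -0.54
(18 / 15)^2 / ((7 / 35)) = 36 / 5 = 7.20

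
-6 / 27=-2 / 9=-0.22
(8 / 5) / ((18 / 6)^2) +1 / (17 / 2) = 226 / 765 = 0.30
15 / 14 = 1.07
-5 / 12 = -0.42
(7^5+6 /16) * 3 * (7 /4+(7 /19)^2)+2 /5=5492000959 /57760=95083.12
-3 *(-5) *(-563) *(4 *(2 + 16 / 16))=-101340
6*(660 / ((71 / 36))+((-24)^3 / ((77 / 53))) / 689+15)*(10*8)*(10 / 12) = 9547328400 / 71071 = 134335.08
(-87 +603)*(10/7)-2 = 5146/7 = 735.14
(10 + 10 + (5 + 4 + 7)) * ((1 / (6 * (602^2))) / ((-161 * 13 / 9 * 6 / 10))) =-0.00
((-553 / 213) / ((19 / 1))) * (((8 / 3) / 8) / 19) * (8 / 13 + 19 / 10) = -60277 / 9996090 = -0.01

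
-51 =-51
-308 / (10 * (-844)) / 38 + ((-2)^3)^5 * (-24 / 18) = 10509353191 / 240540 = 43690.67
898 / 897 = 1.00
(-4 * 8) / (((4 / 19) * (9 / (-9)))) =152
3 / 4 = 0.75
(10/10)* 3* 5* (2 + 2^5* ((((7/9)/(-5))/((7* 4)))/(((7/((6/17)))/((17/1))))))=194/7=27.71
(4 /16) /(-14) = -1 /56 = -0.02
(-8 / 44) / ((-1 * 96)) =1 / 528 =0.00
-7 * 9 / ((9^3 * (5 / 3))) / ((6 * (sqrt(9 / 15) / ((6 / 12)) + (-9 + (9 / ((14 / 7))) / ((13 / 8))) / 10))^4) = -1303034250981125 / 46384492313916421749 - 11663798302000 * sqrt(15) / 1717944159774682287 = -0.00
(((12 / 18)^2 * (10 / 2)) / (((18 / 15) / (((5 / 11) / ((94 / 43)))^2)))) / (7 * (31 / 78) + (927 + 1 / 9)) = 3004625 / 34896449973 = 0.00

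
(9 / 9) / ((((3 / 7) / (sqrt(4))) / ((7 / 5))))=98 / 15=6.53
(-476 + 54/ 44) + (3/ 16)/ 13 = -1086247/ 2288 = -474.76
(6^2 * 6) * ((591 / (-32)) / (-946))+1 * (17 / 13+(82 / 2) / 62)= 9433275 / 1524952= 6.19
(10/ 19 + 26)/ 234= 28/ 247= 0.11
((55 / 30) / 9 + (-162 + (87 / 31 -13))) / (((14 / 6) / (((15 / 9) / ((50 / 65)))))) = -3742843 / 23436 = -159.70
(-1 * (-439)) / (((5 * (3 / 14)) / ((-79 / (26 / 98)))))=-23791166 / 195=-122005.98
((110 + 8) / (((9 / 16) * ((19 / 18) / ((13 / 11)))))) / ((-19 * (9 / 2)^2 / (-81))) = 49.45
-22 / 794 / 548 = -11 / 217556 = -0.00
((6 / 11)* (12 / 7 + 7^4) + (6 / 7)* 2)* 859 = 7890774 / 7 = 1127253.43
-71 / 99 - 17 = -1754 / 99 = -17.72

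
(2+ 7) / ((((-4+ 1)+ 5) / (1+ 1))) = 9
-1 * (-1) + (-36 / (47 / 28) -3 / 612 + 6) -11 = -244031 / 9588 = -25.45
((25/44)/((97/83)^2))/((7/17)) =2927825/2897972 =1.01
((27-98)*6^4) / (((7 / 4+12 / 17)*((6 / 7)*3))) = -2433312 / 167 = -14570.73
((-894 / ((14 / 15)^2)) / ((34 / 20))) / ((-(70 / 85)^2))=8548875 / 9604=890.14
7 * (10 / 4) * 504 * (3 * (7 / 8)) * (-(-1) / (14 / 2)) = 6615 / 2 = 3307.50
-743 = -743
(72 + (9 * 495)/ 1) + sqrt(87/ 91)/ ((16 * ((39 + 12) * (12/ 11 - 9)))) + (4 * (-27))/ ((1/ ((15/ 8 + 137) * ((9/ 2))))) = -62966.25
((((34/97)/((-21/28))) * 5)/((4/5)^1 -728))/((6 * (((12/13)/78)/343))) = 24635975/1587114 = 15.52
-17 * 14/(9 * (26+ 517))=-0.05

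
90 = 90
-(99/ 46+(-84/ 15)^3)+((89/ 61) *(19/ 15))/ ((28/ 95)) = 2647753229/ 14731500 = 179.73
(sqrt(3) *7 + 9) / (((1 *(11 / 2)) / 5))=90 / 11 + 70 *sqrt(3) / 11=19.20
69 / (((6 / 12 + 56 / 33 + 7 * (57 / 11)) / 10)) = 45540 / 2539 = 17.94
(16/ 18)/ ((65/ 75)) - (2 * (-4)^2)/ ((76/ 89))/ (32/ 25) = -28.25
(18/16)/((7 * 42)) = 3/784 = 0.00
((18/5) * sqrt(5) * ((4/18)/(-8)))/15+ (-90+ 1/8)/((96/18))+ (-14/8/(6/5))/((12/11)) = -20953/1152 - sqrt(5)/150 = -18.20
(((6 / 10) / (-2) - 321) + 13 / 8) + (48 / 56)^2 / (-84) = -4386061 / 13720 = -319.68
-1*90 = -90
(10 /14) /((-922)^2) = 5 /5950588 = 0.00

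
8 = 8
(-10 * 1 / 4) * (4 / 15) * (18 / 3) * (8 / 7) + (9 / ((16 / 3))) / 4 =-1859 / 448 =-4.15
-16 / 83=-0.19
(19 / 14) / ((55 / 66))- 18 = -573 / 35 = -16.37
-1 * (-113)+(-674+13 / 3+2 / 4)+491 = -391 / 6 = -65.17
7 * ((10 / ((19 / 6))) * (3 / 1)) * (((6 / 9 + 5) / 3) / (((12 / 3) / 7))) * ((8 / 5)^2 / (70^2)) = 272 / 2375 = 0.11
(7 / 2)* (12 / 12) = 3.50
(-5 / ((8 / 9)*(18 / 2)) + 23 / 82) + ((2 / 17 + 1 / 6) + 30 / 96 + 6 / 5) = 1.45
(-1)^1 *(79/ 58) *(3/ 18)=-79/ 348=-0.23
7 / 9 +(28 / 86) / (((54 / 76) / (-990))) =-175259 / 387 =-452.87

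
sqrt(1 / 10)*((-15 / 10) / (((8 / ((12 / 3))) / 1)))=-3*sqrt(10) / 40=-0.24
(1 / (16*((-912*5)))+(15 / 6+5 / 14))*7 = 1459193 / 72960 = 20.00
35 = 35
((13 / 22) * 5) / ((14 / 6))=195 / 154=1.27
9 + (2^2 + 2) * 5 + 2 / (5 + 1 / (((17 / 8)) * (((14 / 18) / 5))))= 37483 / 955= 39.25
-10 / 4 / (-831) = 5 / 1662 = 0.00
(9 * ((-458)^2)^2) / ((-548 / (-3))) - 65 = 297006307043 / 137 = 2167929248.49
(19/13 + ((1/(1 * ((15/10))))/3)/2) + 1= 301/117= 2.57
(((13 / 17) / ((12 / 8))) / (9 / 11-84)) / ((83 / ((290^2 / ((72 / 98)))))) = -58928870 / 6971751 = -8.45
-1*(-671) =671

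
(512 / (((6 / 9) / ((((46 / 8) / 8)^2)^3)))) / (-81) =-1.31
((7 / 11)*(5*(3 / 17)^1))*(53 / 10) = 1113 / 374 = 2.98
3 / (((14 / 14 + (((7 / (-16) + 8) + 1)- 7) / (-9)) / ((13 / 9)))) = 624 / 119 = 5.24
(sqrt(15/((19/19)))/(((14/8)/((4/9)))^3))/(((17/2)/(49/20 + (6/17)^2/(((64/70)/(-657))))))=-147229696*sqrt(15)/877486365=-0.65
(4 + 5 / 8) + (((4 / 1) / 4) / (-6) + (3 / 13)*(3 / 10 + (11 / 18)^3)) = 289379 / 63180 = 4.58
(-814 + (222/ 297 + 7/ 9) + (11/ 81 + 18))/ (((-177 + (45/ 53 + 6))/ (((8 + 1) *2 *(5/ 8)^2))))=234444175/ 7142256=32.82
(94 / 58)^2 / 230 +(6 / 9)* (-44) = -17015213 / 580290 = -29.32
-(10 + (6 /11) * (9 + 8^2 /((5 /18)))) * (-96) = 742272 /55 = 13495.85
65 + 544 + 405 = 1014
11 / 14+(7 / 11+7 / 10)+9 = 4282 / 385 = 11.12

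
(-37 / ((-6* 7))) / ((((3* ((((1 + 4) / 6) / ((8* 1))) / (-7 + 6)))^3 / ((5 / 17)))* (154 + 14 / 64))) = -2424832 / 44044875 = -0.06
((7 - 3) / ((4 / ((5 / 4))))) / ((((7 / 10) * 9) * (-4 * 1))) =-25 / 504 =-0.05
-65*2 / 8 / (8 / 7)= -455 / 32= -14.22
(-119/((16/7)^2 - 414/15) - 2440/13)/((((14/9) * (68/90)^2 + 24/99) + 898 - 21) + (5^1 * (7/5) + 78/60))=-2605586605875/12664477146139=-0.21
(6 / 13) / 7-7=-631 / 91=-6.93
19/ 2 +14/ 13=275/ 26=10.58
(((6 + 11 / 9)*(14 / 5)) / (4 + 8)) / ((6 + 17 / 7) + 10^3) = 49 / 29322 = 0.00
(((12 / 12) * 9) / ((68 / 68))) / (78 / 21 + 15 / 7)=63 / 41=1.54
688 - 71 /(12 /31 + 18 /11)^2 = 319300849 /476100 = 670.66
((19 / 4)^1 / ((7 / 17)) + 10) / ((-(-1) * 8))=603 / 224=2.69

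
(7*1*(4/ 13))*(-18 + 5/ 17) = -8428/ 221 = -38.14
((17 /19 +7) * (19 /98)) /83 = 75 /4067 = 0.02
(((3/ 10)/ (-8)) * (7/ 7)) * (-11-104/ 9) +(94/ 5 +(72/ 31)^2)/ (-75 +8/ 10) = 0.52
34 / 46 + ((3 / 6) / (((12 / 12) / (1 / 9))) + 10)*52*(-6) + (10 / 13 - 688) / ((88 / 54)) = -3558.30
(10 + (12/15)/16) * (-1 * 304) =-15276/5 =-3055.20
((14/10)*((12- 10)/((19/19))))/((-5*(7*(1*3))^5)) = -2/14586075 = -0.00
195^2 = 38025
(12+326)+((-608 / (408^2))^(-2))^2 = 5619103269.43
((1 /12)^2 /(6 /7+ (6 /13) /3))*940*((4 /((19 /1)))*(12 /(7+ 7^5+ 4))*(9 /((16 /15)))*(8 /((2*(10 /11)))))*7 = 4939935 /19598576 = 0.25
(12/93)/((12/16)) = 16/93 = 0.17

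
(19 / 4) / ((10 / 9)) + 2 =251 / 40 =6.28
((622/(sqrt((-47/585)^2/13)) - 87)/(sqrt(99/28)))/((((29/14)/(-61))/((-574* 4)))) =-3921568* sqrt(77)/11 + 475646982720* sqrt(1001)/14993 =1000593210.05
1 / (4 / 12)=3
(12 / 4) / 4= 3 / 4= 0.75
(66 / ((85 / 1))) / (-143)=-0.01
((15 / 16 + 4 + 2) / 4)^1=111 / 64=1.73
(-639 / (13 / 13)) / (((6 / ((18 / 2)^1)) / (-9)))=17253 / 2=8626.50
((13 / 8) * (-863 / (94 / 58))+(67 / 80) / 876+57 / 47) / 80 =-2846077051 / 263500800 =-10.80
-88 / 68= -22 / 17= -1.29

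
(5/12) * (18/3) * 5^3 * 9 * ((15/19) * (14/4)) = 590625/76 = 7771.38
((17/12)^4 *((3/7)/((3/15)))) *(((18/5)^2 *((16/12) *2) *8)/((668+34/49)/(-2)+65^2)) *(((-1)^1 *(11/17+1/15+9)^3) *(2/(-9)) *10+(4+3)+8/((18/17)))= 7285805149483/5790750750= 1258.18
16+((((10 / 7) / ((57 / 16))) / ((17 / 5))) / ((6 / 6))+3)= 129677 / 6783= 19.12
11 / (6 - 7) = -11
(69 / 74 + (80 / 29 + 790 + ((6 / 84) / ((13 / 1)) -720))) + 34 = 10515814 / 97643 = 107.70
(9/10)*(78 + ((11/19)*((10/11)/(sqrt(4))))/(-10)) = 26667/380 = 70.18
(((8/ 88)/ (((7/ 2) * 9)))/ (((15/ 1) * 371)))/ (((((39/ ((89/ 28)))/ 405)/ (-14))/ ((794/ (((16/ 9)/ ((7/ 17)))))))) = -317997/ 7215208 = -0.04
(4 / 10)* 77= 154 / 5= 30.80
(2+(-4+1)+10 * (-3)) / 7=-31 / 7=-4.43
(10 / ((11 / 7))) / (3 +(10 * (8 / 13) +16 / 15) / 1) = 13650 / 21923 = 0.62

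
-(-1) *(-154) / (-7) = 22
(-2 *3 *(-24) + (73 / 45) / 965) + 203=15068548 / 43425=347.00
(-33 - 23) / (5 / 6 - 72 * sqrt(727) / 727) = 1221360 / 168449 +145152 * sqrt(727) / 168449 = 30.48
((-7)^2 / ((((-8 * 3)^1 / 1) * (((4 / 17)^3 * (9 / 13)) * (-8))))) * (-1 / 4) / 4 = -3129581 / 1769472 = -1.77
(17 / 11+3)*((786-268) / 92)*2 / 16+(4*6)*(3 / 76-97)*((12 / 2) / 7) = -1991.42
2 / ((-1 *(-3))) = 2 / 3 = 0.67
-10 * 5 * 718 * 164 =-5887600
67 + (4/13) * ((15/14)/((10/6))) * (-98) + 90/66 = 7004/143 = 48.98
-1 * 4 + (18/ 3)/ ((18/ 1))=-11/ 3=-3.67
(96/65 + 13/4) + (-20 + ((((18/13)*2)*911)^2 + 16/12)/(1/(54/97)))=3543033.80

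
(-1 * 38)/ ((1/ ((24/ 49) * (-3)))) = 2736/ 49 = 55.84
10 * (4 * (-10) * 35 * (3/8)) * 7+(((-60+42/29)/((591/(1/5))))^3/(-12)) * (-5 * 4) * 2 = -513938649892499242/13984725157275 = -36750.00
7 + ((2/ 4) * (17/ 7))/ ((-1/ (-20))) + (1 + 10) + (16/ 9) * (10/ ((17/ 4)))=49768/ 1071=46.47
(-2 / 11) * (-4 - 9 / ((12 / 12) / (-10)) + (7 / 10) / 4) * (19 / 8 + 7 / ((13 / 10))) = -2781729 / 22880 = -121.58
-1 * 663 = -663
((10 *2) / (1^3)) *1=20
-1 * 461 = -461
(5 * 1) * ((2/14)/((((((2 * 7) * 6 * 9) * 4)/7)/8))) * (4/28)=5/2646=0.00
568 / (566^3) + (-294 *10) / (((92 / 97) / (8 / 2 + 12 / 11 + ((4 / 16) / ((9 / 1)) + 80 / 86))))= -55480270041565147 / 2958894832476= -18750.34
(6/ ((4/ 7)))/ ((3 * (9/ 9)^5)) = 7/ 2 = 3.50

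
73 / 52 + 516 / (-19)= -25445 / 988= -25.75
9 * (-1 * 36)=-324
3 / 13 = 0.23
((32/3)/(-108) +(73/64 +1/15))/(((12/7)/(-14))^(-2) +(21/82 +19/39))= 15314689/931676400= 0.02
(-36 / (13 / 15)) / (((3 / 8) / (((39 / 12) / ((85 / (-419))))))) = 30168 / 17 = 1774.59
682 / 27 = 25.26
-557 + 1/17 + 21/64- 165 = -785115/1088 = -721.61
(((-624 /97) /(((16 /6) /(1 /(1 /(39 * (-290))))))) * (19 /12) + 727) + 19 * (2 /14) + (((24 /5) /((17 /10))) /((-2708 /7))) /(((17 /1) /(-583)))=5835963305521 /132848387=43929.50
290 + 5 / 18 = 5225 / 18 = 290.28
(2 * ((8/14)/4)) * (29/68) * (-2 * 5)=-145/119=-1.22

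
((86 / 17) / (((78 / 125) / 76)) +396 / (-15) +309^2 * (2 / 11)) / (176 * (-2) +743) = 45.91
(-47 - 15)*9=-558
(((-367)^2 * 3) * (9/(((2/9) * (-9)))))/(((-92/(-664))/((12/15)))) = -10498714.75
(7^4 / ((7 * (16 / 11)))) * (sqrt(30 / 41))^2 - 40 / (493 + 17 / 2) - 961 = -259415079 / 328984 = -788.53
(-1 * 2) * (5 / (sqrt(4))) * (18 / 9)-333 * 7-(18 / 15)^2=-58561 / 25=-2342.44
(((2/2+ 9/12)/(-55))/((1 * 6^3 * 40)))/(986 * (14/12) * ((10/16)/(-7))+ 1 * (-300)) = 7/765468000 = 0.00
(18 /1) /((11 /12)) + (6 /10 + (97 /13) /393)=5691652 /280995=20.26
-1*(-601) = 601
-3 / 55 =-0.05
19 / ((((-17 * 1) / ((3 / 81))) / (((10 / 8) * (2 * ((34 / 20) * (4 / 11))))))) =-19 / 297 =-0.06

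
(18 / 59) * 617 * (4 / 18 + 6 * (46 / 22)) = 1559776 / 649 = 2403.35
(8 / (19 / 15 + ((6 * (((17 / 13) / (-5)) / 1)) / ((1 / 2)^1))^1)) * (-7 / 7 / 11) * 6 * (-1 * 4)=-7488 / 803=-9.33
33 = 33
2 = 2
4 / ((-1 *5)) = -4 / 5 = -0.80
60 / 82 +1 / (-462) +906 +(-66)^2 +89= 5351.73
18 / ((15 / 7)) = 42 / 5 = 8.40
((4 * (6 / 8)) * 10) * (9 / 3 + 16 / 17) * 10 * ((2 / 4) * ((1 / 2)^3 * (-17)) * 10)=-25125 / 2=-12562.50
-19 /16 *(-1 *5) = 5.94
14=14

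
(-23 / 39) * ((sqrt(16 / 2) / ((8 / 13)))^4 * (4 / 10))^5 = -33624166678635260545571 / 314572800000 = -106888347239.92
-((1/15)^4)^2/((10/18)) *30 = -2/94921875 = -0.00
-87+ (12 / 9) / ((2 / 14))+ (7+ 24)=-140 / 3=-46.67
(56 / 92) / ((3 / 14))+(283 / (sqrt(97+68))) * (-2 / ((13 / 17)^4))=196 / 69- 47272886 * sqrt(165) / 4712565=-126.01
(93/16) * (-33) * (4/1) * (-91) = 279279/4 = 69819.75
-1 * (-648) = 648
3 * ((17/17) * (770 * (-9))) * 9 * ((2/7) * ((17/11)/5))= -16524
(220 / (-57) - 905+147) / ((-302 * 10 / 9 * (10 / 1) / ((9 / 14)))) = 586251 / 4016600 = 0.15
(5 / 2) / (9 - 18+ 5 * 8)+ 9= 563 / 62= 9.08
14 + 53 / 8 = 165 / 8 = 20.62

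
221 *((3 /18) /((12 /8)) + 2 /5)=5083 /45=112.96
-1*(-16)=16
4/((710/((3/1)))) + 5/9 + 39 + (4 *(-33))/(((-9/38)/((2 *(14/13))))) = 51502682/41535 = 1239.98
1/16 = 0.06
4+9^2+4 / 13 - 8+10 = 1135 / 13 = 87.31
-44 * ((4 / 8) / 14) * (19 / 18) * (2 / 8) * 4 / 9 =-209 / 1134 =-0.18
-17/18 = -0.94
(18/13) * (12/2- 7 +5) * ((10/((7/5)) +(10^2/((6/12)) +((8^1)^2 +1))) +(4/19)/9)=2606264/1729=1507.38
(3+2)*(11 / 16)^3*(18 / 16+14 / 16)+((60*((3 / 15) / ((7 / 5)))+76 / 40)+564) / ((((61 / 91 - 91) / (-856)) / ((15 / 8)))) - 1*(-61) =10271.60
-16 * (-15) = 240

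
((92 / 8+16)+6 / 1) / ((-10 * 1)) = -3.35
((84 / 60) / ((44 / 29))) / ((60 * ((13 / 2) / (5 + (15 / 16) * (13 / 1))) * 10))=203 / 49920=0.00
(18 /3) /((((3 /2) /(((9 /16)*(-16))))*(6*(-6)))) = 1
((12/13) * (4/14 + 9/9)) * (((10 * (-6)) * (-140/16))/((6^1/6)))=8100/13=623.08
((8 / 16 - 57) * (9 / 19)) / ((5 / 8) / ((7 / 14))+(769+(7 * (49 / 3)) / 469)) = -408834 / 11770063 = -0.03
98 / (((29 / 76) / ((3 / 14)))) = 55.03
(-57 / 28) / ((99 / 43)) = -817 / 924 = -0.88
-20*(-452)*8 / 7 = 72320 / 7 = 10331.43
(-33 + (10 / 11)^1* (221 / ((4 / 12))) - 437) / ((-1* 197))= -0.67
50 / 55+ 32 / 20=138 / 55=2.51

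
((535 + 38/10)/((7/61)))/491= 164334/17185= 9.56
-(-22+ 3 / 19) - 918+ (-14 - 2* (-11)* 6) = -14785 / 19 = -778.16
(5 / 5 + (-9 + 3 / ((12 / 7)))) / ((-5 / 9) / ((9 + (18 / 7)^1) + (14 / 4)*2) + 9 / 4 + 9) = -2925 / 5251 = -0.56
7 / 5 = 1.40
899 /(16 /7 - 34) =-28.35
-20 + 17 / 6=-103 / 6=-17.17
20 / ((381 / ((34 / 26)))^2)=5780 / 24532209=0.00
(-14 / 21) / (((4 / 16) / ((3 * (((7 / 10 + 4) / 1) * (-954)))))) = 179352 / 5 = 35870.40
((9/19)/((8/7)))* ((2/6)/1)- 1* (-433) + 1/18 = 592609/1368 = 433.19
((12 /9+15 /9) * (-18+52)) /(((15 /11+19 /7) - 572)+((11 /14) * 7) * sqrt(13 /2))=-2747643360 /15289176883 - 13304676 * sqrt(26) /15289176883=-0.18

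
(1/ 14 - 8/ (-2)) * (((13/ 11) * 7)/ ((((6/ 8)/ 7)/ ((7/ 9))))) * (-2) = -48412/ 99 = -489.01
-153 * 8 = -1224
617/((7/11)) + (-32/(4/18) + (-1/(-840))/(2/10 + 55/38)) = 3100849/3756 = 825.57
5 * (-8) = -40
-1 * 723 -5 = -728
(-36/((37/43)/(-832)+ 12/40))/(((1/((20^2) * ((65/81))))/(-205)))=3813721600000/481311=7923611.97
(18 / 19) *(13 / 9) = 26 / 19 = 1.37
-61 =-61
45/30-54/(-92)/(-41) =1401/943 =1.49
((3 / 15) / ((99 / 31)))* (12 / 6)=62 / 495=0.13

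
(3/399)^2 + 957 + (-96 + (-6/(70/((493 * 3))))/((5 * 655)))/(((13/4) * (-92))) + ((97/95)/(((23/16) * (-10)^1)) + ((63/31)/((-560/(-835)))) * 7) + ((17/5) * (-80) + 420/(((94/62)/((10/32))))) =1601126020876098583/2018995325074000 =793.03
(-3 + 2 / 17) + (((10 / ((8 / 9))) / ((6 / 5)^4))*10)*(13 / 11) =3297893 / 53856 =61.24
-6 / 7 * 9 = -54 / 7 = -7.71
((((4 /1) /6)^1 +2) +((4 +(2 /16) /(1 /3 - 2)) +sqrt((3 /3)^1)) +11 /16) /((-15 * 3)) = -1987 /10800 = -0.18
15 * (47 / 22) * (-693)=-22207.50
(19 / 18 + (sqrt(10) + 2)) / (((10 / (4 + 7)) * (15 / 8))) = 242 / 135 + 44 * sqrt(10) / 75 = 3.65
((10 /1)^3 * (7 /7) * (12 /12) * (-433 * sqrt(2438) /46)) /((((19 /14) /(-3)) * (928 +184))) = 1136625 * sqrt(2438) /60743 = 923.93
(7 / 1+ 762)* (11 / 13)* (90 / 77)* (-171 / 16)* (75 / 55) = -88761825 / 8008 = -11084.14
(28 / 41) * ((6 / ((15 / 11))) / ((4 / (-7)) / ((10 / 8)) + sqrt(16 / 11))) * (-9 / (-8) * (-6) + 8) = 59290 / 43009 + 94325 * sqrt(11) / 86018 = 5.02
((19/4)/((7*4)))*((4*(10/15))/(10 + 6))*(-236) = -1121/168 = -6.67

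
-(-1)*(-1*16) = -16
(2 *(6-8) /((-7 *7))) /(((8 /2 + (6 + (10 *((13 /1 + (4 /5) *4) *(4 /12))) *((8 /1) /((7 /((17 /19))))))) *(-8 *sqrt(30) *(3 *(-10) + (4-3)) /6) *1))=19 *sqrt(30) /17608220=0.00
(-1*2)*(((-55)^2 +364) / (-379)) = 6778 / 379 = 17.88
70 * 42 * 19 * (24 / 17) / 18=74480 / 17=4381.18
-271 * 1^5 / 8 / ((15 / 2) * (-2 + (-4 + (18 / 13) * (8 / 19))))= 66937 / 80280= 0.83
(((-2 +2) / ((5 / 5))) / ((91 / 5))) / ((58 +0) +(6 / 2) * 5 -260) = 0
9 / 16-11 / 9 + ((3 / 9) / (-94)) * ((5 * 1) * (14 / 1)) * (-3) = 575 / 6768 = 0.08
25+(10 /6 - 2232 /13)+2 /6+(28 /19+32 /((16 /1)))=-34881 /247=-141.22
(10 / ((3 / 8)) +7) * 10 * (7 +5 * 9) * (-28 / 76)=-367640 / 57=-6449.82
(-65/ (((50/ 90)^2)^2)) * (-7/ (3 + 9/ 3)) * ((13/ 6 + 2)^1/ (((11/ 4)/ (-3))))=-3618.49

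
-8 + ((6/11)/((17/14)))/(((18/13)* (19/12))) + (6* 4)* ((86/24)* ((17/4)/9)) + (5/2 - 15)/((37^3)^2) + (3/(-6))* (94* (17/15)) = -8389292907868744/410221166902965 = -20.45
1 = 1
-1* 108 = -108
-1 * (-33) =33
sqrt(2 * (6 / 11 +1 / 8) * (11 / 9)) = sqrt(59) / 6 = 1.28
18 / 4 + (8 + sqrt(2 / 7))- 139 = -125.97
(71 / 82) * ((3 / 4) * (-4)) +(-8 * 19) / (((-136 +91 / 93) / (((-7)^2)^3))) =136370399007 / 1029674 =132440.36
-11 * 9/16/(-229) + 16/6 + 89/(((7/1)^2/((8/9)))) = 6961291/1615824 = 4.31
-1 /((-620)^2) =-1 /384400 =-0.00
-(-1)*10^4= 10000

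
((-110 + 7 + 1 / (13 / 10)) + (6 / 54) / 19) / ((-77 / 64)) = 14543744 / 171171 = 84.97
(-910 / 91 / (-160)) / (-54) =-1 / 864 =-0.00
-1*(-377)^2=-142129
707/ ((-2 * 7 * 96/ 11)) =-1111/ 192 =-5.79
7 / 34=0.21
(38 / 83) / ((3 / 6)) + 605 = 50291 / 83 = 605.92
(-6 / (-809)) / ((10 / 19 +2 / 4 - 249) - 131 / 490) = -13965 / 467424829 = -0.00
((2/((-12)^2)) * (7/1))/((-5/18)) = -7/20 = -0.35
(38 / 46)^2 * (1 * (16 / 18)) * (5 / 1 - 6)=-2888 / 4761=-0.61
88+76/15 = 1396/15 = 93.07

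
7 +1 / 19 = 134 / 19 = 7.05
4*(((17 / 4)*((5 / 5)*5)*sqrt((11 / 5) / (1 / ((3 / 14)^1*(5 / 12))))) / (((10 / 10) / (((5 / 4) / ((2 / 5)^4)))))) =265625*sqrt(154) / 1792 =1839.46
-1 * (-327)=327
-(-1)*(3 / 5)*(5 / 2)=3 / 2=1.50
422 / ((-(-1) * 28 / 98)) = 1477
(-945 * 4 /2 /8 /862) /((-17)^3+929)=315 /4578944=0.00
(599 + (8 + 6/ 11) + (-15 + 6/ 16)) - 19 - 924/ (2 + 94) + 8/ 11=24861/ 44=565.02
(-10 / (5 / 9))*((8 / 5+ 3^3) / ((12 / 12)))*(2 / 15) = -1716 / 25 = -68.64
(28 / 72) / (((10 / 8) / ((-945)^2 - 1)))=12502336 / 45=277829.69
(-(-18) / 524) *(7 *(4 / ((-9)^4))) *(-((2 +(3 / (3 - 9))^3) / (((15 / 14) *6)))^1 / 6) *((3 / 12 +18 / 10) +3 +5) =-3283 / 45839520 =-0.00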